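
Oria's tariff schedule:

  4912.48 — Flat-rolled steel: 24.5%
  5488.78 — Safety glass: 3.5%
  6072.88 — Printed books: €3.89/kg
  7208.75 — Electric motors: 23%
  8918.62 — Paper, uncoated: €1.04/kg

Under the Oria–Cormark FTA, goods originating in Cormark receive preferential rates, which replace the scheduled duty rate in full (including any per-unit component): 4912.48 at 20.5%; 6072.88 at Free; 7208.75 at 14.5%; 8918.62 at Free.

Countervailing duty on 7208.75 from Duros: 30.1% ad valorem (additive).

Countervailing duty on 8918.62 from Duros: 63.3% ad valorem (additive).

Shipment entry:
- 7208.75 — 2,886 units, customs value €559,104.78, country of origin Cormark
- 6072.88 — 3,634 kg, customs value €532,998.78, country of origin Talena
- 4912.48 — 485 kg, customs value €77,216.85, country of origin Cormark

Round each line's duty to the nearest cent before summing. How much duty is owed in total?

Line 1 (7208.75, Cormark, 2,886 units, €559,104.78):
Base rate for 7208.75 is 23%.
Origin Cormark qualifies under the Oria–Cormark agreement and 7208.75 is covered: preferential rate 14.5% applies instead.
The additional-duty order on 7208.75 targets Duros, not Cormark; it does not apply.
Duty = €559,104.78 × 14.5% = €81,070.19.
Line 2 (6072.88, Talena, 3,634 kg, €532,998.78):
Base rate for 6072.88 is €3.89/kg.
6072.88 has an FTA preferential rate, but origin Talena is not Cormark; base rate stands.
Duty = 3,634 × €3.89 = €14,136.26.
Line 3 (4912.48, Cormark, 485 kg, €77,216.85):
Base rate for 4912.48 is 24.5%.
Origin Cormark qualifies under the Oria–Cormark agreement and 4912.48 is covered: preferential rate 20.5% applies instead.
Duty = €77,216.85 × 20.5% = €15,829.45.
Total = €81,070.19 + €14,136.26 + €15,829.45 = €111,035.90.

€111,035.90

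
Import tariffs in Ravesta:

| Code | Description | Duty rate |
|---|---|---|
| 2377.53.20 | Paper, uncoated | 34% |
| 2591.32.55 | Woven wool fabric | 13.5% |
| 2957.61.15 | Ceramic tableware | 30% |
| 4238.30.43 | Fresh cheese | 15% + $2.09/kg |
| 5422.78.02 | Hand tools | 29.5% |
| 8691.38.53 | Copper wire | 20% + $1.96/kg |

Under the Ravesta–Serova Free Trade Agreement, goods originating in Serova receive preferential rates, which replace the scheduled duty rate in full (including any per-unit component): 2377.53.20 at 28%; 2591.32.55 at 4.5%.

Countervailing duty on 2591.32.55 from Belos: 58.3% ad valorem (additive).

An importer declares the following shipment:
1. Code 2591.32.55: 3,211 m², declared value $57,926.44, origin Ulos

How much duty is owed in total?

Line 1 (2591.32.55, Ulos, 3,211 m², $57,926.44):
Base rate for 2591.32.55 is 13.5%.
2591.32.55 has an FTA preferential rate, but origin Ulos is not Serova; base rate stands.
The additional-duty order on 2591.32.55 targets Belos, not Ulos; it does not apply.
Duty = $57,926.44 × 13.5% = $7,820.07.

$7,820.07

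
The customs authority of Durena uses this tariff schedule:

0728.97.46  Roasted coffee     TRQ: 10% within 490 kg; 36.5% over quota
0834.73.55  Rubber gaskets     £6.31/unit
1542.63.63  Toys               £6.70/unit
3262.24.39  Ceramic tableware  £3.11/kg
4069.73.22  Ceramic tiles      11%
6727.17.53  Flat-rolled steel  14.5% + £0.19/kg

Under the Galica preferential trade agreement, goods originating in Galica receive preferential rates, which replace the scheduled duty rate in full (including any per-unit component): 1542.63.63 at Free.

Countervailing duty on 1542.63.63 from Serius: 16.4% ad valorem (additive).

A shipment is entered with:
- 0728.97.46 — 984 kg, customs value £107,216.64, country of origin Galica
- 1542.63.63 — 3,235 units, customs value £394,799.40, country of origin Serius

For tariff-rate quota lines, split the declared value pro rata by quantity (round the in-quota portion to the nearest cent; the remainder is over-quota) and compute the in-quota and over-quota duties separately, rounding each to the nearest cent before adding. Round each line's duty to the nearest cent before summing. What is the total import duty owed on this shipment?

Line 1 (0728.97.46, Galica, 984 kg, £107,216.64):
Code 0728.97.46 is under a tariff-rate quota (threshold 490 kg). In-quota: 490 kg at 10%; over-quota: 494 kg at 36.5%.
Pro-rata value split: in-quota = £107,216.64 × 490/984 = £53,390.40; over-quota = £107,216.64 − £53,390.40 = £53,826.24.
In-quota duty = £53,390.40 × 10% = £5,339.04. Over-quota duty = £53,826.24 × 36.5% = £19,646.58.
Line duty = £5,339.04 + £19,646.58 = £24,985.62.
Line 2 (1542.63.63, Serius, 3,235 units, £394,799.40):
Base rate for 1542.63.63 is £6.70/unit.
1542.63.63 has an FTA preferential rate, but origin Serius is not Galica; base rate stands.
Additional duty on 1542.63.63 from Serius: +16.4% ad valorem. Applied ad valorem rate = 16.4%.
Duty = £394,799.40 × 16.4% + 3,235 × £6.70 = £86,421.60.
Total = £24,985.62 + £86,421.60 = £111,407.22.

£111,407.22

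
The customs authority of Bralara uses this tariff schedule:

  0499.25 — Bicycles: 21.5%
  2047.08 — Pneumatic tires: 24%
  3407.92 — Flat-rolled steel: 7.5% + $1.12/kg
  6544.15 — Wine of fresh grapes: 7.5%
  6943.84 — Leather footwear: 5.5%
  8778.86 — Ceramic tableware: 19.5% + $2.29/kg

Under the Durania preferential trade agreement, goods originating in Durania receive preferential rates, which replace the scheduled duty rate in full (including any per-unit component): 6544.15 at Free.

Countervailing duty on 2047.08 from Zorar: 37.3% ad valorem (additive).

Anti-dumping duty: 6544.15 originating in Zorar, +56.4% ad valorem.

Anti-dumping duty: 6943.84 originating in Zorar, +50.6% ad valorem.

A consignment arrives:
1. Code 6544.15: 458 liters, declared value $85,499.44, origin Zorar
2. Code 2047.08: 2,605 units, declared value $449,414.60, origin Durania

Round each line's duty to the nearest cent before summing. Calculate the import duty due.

Line 1 (6544.15, Zorar, 458 liters, $85,499.44):
Base rate for 6544.15 is 7.5%.
6544.15 has an FTA preferential rate, but origin Zorar is not Durania; base rate stands.
Additional duty on 6544.15 from Zorar: +56.4%. Applied ad valorem rate: 7.5% + 56.4% = 63.9%.
Duty = $85,499.44 × 63.9% = $54,634.14.
Line 2 (2047.08, Durania, 2,605 units, $449,414.60):
Base rate for 2047.08 is 24%.
Origin Durania is the FTA partner but 2047.08 is not on the preference list; base rate stands.
The additional-duty order on 2047.08 targets Zorar, not Durania; it does not apply.
Duty = $449,414.60 × 24% = $107,859.50.
Total = $54,634.14 + $107,859.50 = $162,493.64.

$162,493.64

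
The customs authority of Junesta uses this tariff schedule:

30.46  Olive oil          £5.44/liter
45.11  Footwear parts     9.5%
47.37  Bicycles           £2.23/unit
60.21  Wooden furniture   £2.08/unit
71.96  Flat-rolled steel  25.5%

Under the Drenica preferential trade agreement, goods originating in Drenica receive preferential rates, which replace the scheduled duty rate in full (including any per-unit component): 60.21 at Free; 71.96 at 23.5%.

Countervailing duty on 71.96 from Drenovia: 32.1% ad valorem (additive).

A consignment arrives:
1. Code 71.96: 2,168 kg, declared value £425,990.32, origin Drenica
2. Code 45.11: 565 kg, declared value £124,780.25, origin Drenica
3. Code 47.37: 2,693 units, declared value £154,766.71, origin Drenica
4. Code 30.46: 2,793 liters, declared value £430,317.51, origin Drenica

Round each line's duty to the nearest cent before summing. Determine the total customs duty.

£133,161.16

Line 1 (71.96, Drenica, 2,168 kg, £425,990.32):
Base rate for 71.96 is 25.5%.
Origin Drenica qualifies under the Junesta–Drenica agreement and 71.96 is covered: preferential rate 23.5% applies instead.
The additional-duty order on 71.96 targets Drenovia, not Drenica; it does not apply.
Duty = £425,990.32 × 23.5% = £100,107.73.
Line 2 (45.11, Drenica, 565 kg, £124,780.25):
Base rate for 45.11 is 9.5%.
Origin Drenica is the FTA partner but 45.11 is not on the preference list; base rate stands.
Duty = £124,780.25 × 9.5% = £11,854.12.
Line 3 (47.37, Drenica, 2,693 units, £154,766.71):
Base rate for 47.37 is £2.23/unit.
Origin Drenica is the FTA partner but 47.37 is not on the preference list; base rate stands.
Duty = 2,693 × £2.23 = £6,005.39.
Line 4 (30.46, Drenica, 2,793 liters, £430,317.51):
Base rate for 30.46 is £5.44/liter.
Origin Drenica is the FTA partner but 30.46 is not on the preference list; base rate stands.
Duty = 2,793 × £5.44 = £15,193.92.
Total = £100,107.73 + £11,854.12 + £6,005.39 + £15,193.92 = £133,161.16.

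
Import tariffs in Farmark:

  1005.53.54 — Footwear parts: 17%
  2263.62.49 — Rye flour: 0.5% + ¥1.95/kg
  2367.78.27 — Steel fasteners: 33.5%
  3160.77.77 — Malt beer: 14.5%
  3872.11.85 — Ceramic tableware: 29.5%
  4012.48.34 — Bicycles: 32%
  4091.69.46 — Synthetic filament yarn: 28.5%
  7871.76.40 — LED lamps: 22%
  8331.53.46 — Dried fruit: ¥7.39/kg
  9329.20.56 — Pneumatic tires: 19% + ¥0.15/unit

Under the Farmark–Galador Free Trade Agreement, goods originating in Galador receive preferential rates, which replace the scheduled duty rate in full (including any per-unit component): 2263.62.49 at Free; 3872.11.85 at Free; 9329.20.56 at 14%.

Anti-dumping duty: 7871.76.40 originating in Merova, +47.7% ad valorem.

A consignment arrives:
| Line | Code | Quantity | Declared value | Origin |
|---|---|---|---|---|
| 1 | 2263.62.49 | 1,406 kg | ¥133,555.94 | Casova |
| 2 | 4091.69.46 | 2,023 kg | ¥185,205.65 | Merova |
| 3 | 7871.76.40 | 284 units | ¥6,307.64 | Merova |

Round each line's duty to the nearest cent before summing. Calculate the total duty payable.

¥60,589.52

Line 1 (2263.62.49, Casova, 1,406 kg, ¥133,555.94):
Base rate for 2263.62.49 is 0.5% + ¥1.95/kg.
2263.62.49 has an FTA preferential rate, but origin Casova is not Galador; base rate stands.
Duty = ¥133,555.94 × 0.5% + 1,406 × ¥1.95 = ¥3,409.48.
Line 2 (4091.69.46, Merova, 2,023 kg, ¥185,205.65):
Base rate for 4091.69.46 is 28.5%.
Duty = ¥185,205.65 × 28.5% = ¥52,783.61.
Line 3 (7871.76.40, Merova, 284 units, ¥6,307.64):
Base rate for 7871.76.40 is 22%.
Additional duty on 7871.76.40 from Merova: +47.7%. Applied ad valorem rate: 22% + 47.7% = 69.7%.
Duty = ¥6,307.64 × 69.7% = ¥4,396.43.
Total = ¥3,409.48 + ¥52,783.61 + ¥4,396.43 = ¥60,589.52.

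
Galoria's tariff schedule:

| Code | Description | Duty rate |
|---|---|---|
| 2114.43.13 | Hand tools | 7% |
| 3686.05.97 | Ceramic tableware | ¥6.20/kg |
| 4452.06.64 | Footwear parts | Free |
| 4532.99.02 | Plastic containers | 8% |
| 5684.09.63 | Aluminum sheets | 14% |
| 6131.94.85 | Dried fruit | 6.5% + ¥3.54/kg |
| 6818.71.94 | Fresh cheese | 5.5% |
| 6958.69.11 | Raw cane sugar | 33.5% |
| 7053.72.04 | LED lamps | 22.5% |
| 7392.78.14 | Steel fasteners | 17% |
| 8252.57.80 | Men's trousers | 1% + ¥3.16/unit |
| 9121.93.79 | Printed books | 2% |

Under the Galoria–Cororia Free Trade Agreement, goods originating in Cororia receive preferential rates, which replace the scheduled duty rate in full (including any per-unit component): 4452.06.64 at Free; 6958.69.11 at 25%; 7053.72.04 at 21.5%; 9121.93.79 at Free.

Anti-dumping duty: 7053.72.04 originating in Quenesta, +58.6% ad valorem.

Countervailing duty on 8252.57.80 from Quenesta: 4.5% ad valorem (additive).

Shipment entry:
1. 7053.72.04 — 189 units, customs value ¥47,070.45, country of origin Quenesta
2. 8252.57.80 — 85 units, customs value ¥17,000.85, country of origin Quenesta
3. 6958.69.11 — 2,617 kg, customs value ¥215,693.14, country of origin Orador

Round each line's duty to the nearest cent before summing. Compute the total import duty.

Line 1 (7053.72.04, Quenesta, 189 units, ¥47,070.45):
Base rate for 7053.72.04 is 22.5%.
7053.72.04 has an FTA preferential rate, but origin Quenesta is not Cororia; base rate stands.
Additional duty on 7053.72.04 from Quenesta: +58.6%. Applied ad valorem rate: 22.5% + 58.6% = 81.1%.
Duty = ¥47,070.45 × 81.1% = ¥38,174.13.
Line 2 (8252.57.80, Quenesta, 85 units, ¥17,000.85):
Base rate for 8252.57.80 is 1% + ¥3.16/unit.
Additional duty on 8252.57.80 from Quenesta: +4.5%. Applied ad valorem rate: 1% + 4.5% = 5.5%.
Duty = ¥17,000.85 × 5.5% + 85 × ¥3.16 = ¥1,203.65.
Line 3 (6958.69.11, Orador, 2,617 kg, ¥215,693.14):
Base rate for 6958.69.11 is 33.5%.
6958.69.11 has an FTA preferential rate, but origin Orador is not Cororia; base rate stands.
Duty = ¥215,693.14 × 33.5% = ¥72,257.20.
Total = ¥38,174.13 + ¥1,203.65 + ¥72,257.20 = ¥111,634.98.

¥111,634.98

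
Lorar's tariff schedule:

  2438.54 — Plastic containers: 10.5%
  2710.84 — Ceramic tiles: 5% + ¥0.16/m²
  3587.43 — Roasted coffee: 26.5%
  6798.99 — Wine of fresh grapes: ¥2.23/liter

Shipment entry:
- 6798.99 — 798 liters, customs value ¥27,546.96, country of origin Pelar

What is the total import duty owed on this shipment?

¥1,779.54

Line 1 (6798.99, Pelar, 798 liters, ¥27,546.96):
Base rate for 6798.99 is ¥2.23/liter.
Duty = 798 × ¥2.23 = ¥1,779.54.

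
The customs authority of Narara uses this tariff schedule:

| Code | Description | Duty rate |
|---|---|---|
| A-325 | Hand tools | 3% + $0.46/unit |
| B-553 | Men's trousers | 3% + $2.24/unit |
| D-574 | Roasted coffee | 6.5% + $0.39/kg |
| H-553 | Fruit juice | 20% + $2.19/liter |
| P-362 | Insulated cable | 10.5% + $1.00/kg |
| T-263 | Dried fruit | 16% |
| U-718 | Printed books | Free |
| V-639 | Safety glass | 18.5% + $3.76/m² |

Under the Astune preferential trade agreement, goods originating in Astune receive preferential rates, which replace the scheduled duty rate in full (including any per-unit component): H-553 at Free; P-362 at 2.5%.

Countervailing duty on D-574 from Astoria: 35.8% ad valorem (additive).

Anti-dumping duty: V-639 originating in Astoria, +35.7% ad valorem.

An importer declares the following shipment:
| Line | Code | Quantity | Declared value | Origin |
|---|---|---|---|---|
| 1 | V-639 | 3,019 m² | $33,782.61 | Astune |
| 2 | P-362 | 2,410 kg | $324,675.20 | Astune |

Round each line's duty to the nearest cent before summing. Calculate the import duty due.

$25,718.10

Line 1 (V-639, Astune, 3,019 m², $33,782.61):
Base rate for V-639 is 18.5% + $3.76/m².
Origin Astune is the FTA partner but V-639 is not on the preference list; base rate stands.
The additional-duty order on V-639 targets Astoria, not Astune; it does not apply.
Duty = $33,782.61 × 18.5% + 3,019 × $3.76 = $17,601.22.
Line 2 (P-362, Astune, 2,410 kg, $324,675.20):
Base rate for P-362 is 10.5% + $1.00/kg.
Origin Astune qualifies under the Narara–Astune agreement and P-362 is covered: preferential rate 2.5% applies instead.
Duty = $324,675.20 × 2.5% = $8,116.88.
Total = $17,601.22 + $8,116.88 = $25,718.10.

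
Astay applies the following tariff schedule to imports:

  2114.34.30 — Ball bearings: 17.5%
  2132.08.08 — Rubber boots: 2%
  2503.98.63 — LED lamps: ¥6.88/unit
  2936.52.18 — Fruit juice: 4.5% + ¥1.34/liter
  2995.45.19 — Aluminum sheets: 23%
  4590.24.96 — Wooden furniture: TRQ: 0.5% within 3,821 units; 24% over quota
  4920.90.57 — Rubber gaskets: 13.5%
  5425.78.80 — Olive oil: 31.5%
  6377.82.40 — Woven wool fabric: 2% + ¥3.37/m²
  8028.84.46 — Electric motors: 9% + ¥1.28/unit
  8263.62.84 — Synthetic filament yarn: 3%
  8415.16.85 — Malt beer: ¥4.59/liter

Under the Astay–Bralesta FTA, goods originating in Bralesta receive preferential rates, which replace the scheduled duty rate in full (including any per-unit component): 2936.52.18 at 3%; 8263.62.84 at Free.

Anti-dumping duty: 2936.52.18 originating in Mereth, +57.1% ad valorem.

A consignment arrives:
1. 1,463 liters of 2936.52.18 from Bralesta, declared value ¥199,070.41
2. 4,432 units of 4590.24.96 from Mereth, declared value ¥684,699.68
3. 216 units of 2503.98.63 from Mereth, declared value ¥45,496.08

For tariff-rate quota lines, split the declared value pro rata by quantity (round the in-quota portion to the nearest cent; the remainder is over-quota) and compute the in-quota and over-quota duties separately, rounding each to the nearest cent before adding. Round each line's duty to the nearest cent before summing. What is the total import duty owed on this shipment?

¥33,064.13

Line 1 (2936.52.18, Bralesta, 1,463 liters, ¥199,070.41):
Base rate for 2936.52.18 is 4.5% + ¥1.34/liter.
Origin Bralesta qualifies under the Astay–Bralesta agreement and 2936.52.18 is covered: preferential rate 3% applies instead.
The additional-duty order on 2936.52.18 targets Mereth, not Bralesta; it does not apply.
Duty = ¥199,070.41 × 3% = ¥5,972.11.
Line 2 (4590.24.96, Mereth, 4,432 units, ¥684,699.68):
Code 4590.24.96 is under a tariff-rate quota (threshold 3,821 units). In-quota: 3,821 units at 0.5%; over-quota: 611 units at 24%.
Pro-rata value split: in-quota = ¥684,699.68 × 3,821/4,432 = ¥590,306.29; over-quota = ¥684,699.68 − ¥590,306.29 = ¥94,393.39.
In-quota duty = ¥590,306.29 × 0.5% = ¥2,951.53. Over-quota duty = ¥94,393.39 × 24% = ¥22,654.41.
Line duty = ¥2,951.53 + ¥22,654.41 = ¥25,605.94.
Line 3 (2503.98.63, Mereth, 216 units, ¥45,496.08):
Base rate for 2503.98.63 is ¥6.88/unit.
Duty = 216 × ¥6.88 = ¥1,486.08.
Total = ¥5,972.11 + ¥25,605.94 + ¥1,486.08 = ¥33,064.13.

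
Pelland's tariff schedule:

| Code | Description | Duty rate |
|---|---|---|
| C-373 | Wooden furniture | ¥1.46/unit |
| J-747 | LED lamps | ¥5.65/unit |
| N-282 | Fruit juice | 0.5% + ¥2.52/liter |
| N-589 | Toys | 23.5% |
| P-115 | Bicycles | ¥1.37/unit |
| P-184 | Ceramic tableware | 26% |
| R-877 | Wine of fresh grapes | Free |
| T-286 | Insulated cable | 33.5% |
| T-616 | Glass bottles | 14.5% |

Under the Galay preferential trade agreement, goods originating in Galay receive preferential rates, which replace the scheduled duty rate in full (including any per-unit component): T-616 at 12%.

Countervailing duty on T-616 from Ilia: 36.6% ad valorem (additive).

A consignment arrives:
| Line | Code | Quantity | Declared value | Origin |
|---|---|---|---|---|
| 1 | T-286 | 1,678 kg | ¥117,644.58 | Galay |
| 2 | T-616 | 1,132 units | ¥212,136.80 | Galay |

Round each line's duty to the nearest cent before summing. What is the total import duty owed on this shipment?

Line 1 (T-286, Galay, 1,678 kg, ¥117,644.58):
Base rate for T-286 is 33.5%.
Origin Galay is the FTA partner but T-286 is not on the preference list; base rate stands.
Duty = ¥117,644.58 × 33.5% = ¥39,410.93.
Line 2 (T-616, Galay, 1,132 units, ¥212,136.80):
Base rate for T-616 is 14.5%.
Origin Galay qualifies under the Pelland–Galay agreement and T-616 is covered: preferential rate 12% applies instead.
The additional-duty order on T-616 targets Ilia, not Galay; it does not apply.
Duty = ¥212,136.80 × 12% = ¥25,456.42.
Total = ¥39,410.93 + ¥25,456.42 = ¥64,867.35.

¥64,867.35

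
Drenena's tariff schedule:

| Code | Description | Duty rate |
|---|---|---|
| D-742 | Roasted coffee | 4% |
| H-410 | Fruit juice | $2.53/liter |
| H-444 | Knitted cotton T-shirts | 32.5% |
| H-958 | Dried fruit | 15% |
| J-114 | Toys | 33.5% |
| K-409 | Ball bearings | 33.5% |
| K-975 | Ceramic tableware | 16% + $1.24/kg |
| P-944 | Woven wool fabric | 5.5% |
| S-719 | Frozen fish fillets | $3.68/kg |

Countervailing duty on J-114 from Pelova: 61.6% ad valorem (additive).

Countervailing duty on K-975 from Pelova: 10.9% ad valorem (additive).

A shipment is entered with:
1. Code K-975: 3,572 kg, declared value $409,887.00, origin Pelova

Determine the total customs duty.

$114,688.88

Line 1 (K-975, Pelova, 3,572 kg, $409,887.00):
Base rate for K-975 is 16% + $1.24/kg.
Additional duty on K-975 from Pelova: +10.9%. Applied ad valorem rate: 16% + 10.9% = 26.9%.
Duty = $409,887.00 × 26.9% + 3,572 × $1.24 = $114,688.88.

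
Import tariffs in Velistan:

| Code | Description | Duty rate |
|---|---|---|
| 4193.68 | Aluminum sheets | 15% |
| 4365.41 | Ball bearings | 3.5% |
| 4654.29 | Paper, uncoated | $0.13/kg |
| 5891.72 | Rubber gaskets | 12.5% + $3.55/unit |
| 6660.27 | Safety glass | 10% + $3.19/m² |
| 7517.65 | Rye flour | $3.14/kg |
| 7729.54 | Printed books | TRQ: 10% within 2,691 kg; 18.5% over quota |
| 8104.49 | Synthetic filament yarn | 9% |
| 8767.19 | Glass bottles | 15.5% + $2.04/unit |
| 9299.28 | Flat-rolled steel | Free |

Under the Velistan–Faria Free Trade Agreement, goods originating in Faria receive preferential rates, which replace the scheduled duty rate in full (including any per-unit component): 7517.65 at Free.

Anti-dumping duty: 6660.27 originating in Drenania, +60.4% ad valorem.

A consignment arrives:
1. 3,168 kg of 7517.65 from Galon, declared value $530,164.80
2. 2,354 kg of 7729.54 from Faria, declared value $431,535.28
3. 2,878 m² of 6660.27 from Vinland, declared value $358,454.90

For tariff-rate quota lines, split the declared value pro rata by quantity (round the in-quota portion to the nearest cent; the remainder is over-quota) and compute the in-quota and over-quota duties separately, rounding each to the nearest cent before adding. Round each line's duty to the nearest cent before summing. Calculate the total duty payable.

Line 1 (7517.65, Galon, 3,168 kg, $530,164.80):
Base rate for 7517.65 is $3.14/kg.
7517.65 has an FTA preferential rate, but origin Galon is not Faria; base rate stands.
Duty = 3,168 × $3.14 = $9,947.52.
Line 2 (7729.54, Faria, 2,354 kg, $431,535.28):
Code 7729.54 is under a tariff-rate quota (threshold 2,691 kg). Quantity 2,354 kg is within the quota, so the in-quota rate 10% applies to the full value.
Duty = $431,535.28 × 10% = $43,153.53.
Line 3 (6660.27, Vinland, 2,878 m², $358,454.90):
Base rate for 6660.27 is 10% + $3.19/m².
The additional-duty order on 6660.27 targets Drenania, not Vinland; it does not apply.
Duty = $358,454.90 × 10% + 2,878 × $3.19 = $45,026.31.
Total = $9,947.52 + $43,153.53 + $45,026.31 = $98,127.36.

$98,127.36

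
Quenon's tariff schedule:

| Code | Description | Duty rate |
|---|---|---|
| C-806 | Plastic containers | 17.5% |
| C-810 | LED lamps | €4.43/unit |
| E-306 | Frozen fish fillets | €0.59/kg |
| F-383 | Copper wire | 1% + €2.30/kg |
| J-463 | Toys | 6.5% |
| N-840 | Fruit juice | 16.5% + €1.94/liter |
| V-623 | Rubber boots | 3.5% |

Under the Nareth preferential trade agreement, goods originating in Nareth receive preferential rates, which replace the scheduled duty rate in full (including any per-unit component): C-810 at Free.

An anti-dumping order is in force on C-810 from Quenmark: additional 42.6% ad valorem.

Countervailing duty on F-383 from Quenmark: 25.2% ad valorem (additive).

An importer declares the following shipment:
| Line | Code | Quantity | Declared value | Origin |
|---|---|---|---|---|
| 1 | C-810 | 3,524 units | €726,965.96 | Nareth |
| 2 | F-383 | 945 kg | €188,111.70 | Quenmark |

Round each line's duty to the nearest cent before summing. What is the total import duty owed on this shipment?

Line 1 (C-810, Nareth, 3,524 units, €726,965.96):
Base rate for C-810 is €4.43/unit.
Origin Nareth qualifies under the Quenon–Nareth agreement and C-810 is covered: preferential rate Free applies instead.
The additional-duty order on C-810 targets Quenmark, not Nareth; it does not apply.
Duty = €726,965.96 × 0% = €0.00.
Line 2 (F-383, Quenmark, 945 kg, €188,111.70):
Base rate for F-383 is 1% + €2.30/kg.
Additional duty on F-383 from Quenmark: +25.2%. Applied ad valorem rate: 1% + 25.2% = 26.2%.
Duty = €188,111.70 × 26.2% + 945 × €2.30 = €51,458.77.
Total = €0.00 + €51,458.77 = €51,458.77.

€51,458.77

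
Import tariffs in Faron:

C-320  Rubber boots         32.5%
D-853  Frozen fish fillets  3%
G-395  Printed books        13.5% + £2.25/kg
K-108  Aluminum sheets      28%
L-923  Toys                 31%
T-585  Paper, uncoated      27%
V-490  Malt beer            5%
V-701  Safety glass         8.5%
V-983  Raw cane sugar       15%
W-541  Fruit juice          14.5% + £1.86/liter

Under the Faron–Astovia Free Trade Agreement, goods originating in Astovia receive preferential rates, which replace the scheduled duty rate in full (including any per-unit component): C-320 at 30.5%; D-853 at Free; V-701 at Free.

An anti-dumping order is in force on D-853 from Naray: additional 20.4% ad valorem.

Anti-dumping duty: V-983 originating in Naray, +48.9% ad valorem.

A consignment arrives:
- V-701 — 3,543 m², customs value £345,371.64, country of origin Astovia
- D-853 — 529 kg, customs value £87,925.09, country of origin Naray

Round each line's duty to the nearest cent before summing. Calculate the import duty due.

Line 1 (V-701, Astovia, 3,543 m², £345,371.64):
Base rate for V-701 is 8.5%.
Origin Astovia qualifies under the Faron–Astovia agreement and V-701 is covered: preferential rate Free applies instead.
Duty = £345,371.64 × 0% = £0.00.
Line 2 (D-853, Naray, 529 kg, £87,925.09):
Base rate for D-853 is 3%.
D-853 has an FTA preferential rate, but origin Naray is not Astovia; base rate stands.
Additional duty on D-853 from Naray: +20.4%. Applied ad valorem rate: 3% + 20.4% = 23.4%.
Duty = £87,925.09 × 23.4% = £20,574.47.
Total = £0.00 + £20,574.47 = £20,574.47.

£20,574.47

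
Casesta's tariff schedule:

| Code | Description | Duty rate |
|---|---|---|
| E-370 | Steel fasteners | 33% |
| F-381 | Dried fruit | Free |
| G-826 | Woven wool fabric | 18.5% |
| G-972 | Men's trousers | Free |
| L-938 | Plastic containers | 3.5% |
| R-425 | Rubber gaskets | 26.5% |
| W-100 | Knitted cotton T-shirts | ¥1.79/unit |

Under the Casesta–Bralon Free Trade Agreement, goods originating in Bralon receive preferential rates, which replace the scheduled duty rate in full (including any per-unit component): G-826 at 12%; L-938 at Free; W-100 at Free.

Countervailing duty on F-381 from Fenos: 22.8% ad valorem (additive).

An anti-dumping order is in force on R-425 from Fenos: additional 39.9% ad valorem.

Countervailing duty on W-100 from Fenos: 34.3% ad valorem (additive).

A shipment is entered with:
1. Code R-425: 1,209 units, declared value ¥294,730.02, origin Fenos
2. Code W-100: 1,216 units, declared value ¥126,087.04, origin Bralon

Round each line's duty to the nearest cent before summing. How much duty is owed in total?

Line 1 (R-425, Fenos, 1,209 units, ¥294,730.02):
Base rate for R-425 is 26.5%.
Additional duty on R-425 from Fenos: +39.9%. Applied ad valorem rate: 26.5% + 39.9% = 66.4%.
Duty = ¥294,730.02 × 66.4% = ¥195,700.73.
Line 2 (W-100, Bralon, 1,216 units, ¥126,087.04):
Base rate for W-100 is ¥1.79/unit.
Origin Bralon qualifies under the Casesta–Bralon agreement and W-100 is covered: preferential rate Free applies instead.
The additional-duty order on W-100 targets Fenos, not Bralon; it does not apply.
Duty = ¥126,087.04 × 0% = ¥0.00.
Total = ¥195,700.73 + ¥0.00 = ¥195,700.73.

¥195,700.73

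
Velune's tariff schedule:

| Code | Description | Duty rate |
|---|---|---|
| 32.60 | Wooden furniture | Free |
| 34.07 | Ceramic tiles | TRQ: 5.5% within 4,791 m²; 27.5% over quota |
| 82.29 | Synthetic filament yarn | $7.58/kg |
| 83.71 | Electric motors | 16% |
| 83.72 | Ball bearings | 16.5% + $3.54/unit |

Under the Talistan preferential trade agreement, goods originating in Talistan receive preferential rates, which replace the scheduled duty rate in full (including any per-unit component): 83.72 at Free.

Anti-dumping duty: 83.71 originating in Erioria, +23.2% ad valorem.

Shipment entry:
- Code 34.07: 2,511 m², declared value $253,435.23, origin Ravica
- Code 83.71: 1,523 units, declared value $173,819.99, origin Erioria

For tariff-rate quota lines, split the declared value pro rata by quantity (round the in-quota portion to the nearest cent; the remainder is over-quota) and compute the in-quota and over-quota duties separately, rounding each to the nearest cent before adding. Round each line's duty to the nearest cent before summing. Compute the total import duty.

Line 1 (34.07, Ravica, 2,511 m², $253,435.23):
Code 34.07 is under a tariff-rate quota (threshold 4,791 m²). Quantity 2,511 m² is within the quota, so the in-quota rate 5.5% applies to the full value.
Duty = $253,435.23 × 5.5% = $13,938.94.
Line 2 (83.71, Erioria, 1,523 units, $173,819.99):
Base rate for 83.71 is 16%.
Additional duty on 83.71 from Erioria: +23.2%. Applied ad valorem rate: 16% + 23.2% = 39.2%.
Duty = $173,819.99 × 39.2% = $68,137.44.
Total = $13,938.94 + $68,137.44 = $82,076.38.

$82,076.38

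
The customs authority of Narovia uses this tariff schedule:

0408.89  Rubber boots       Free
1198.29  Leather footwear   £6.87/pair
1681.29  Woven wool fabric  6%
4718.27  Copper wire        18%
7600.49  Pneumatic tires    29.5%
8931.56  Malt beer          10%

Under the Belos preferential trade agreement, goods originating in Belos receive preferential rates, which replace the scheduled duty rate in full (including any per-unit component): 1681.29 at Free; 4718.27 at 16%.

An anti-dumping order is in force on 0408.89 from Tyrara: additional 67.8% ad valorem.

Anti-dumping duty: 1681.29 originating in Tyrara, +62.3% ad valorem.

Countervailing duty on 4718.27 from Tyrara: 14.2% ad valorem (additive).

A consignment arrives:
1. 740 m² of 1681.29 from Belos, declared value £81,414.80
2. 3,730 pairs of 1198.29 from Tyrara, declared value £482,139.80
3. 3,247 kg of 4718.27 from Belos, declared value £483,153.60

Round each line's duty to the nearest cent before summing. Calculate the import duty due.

£102,929.68

Line 1 (1681.29, Belos, 740 m², £81,414.80):
Base rate for 1681.29 is 6%.
Origin Belos qualifies under the Narovia–Belos agreement and 1681.29 is covered: preferential rate Free applies instead.
The additional-duty order on 1681.29 targets Tyrara, not Belos; it does not apply.
Duty = £81,414.80 × 0% = £0.00.
Line 2 (1198.29, Tyrara, 3,730 pairs, £482,139.80):
Base rate for 1198.29 is £6.87/pair.
Duty = 3,730 × £6.87 = £25,625.10.
Line 3 (4718.27, Belos, 3,247 kg, £483,153.60):
Base rate for 4718.27 is 18%.
Origin Belos qualifies under the Narovia–Belos agreement and 4718.27 is covered: preferential rate 16% applies instead.
The additional-duty order on 4718.27 targets Tyrara, not Belos; it does not apply.
Duty = £483,153.60 × 16% = £77,304.58.
Total = £0.00 + £25,625.10 + £77,304.58 = £102,929.68.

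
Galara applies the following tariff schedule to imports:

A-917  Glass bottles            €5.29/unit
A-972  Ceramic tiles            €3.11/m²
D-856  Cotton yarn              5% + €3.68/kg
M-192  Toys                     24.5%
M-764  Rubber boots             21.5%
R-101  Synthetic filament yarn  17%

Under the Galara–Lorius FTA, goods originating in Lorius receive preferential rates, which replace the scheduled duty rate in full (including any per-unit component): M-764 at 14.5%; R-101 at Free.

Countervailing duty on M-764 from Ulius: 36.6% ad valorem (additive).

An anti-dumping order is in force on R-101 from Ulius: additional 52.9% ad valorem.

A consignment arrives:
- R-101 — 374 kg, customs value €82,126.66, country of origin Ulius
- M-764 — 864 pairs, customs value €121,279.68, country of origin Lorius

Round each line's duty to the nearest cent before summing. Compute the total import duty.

Line 1 (R-101, Ulius, 374 kg, €82,126.66):
Base rate for R-101 is 17%.
R-101 has an FTA preferential rate, but origin Ulius is not Lorius; base rate stands.
Additional duty on R-101 from Ulius: +52.9%. Applied ad valorem rate: 17% + 52.9% = 69.9%.
Duty = €82,126.66 × 69.9% = €57,406.54.
Line 2 (M-764, Lorius, 864 pairs, €121,279.68):
Base rate for M-764 is 21.5%.
Origin Lorius qualifies under the Galara–Lorius agreement and M-764 is covered: preferential rate 14.5% applies instead.
The additional-duty order on M-764 targets Ulius, not Lorius; it does not apply.
Duty = €121,279.68 × 14.5% = €17,585.55.
Total = €57,406.54 + €17,585.55 = €74,992.09.

€74,992.09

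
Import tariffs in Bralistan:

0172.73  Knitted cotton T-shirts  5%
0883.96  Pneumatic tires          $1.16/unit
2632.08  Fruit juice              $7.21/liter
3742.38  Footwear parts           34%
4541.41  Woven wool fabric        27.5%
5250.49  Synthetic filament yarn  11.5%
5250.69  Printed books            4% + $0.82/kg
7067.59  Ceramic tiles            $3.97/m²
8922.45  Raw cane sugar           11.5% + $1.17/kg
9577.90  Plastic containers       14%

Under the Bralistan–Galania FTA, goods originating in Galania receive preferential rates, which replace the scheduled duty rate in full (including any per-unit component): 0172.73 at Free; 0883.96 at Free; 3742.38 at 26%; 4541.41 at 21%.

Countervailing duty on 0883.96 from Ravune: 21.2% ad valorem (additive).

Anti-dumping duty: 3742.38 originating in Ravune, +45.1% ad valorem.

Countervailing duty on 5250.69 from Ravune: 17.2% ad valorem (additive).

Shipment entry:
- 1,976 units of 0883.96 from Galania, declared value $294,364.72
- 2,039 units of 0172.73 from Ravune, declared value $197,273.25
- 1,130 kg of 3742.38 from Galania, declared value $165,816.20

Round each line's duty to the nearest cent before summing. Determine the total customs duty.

$52,975.87

Line 1 (0883.96, Galania, 1,976 units, $294,364.72):
Base rate for 0883.96 is $1.16/unit.
Origin Galania qualifies under the Bralistan–Galania agreement and 0883.96 is covered: preferential rate Free applies instead.
The additional-duty order on 0883.96 targets Ravune, not Galania; it does not apply.
Duty = $294,364.72 × 0% = $0.00.
Line 2 (0172.73, Ravune, 2,039 units, $197,273.25):
Base rate for 0172.73 is 5%.
0172.73 has an FTA preferential rate, but origin Ravune is not Galania; base rate stands.
Duty = $197,273.25 × 5% = $9,863.66.
Line 3 (3742.38, Galania, 1,130 kg, $165,816.20):
Base rate for 3742.38 is 34%.
Origin Galania qualifies under the Bralistan–Galania agreement and 3742.38 is covered: preferential rate 26% applies instead.
The additional-duty order on 3742.38 targets Ravune, not Galania; it does not apply.
Duty = $165,816.20 × 26% = $43,112.21.
Total = $0.00 + $9,863.66 + $43,112.21 = $52,975.87.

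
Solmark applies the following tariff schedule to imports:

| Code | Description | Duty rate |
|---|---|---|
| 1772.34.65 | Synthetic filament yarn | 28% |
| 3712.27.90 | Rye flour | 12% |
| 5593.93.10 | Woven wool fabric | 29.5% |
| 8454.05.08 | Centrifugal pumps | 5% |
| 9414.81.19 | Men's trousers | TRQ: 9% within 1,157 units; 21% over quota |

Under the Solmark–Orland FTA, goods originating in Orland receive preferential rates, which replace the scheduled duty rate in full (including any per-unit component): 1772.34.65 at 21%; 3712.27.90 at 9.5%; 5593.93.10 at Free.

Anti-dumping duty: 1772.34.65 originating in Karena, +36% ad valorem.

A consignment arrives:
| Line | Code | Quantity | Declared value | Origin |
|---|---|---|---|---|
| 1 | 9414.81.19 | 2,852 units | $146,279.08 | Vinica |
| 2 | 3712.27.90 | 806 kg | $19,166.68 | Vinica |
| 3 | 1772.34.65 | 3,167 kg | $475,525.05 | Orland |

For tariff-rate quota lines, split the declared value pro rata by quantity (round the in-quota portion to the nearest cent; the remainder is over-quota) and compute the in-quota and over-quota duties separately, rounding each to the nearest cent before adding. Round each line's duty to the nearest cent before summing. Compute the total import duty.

$125,757.77

Line 1 (9414.81.19, Vinica, 2,852 units, $146,279.08):
Code 9414.81.19 is under a tariff-rate quota (threshold 1,157 units). In-quota: 1,157 units at 9%; over-quota: 1,695 units at 21%.
Pro-rata value split: in-quota = $146,279.08 × 1,157/2,852 = $59,342.53; over-quota = $146,279.08 − $59,342.53 = $86,936.55.
In-quota duty = $59,342.53 × 9% = $5,340.83. Over-quota duty = $86,936.55 × 21% = $18,256.68.
Line duty = $5,340.83 + $18,256.68 = $23,597.51.
Line 2 (3712.27.90, Vinica, 806 kg, $19,166.68):
Base rate for 3712.27.90 is 12%.
3712.27.90 has an FTA preferential rate, but origin Vinica is not Orland; base rate stands.
Duty = $19,166.68 × 12% = $2,300.00.
Line 3 (1772.34.65, Orland, 3,167 kg, $475,525.05):
Base rate for 1772.34.65 is 28%.
Origin Orland qualifies under the Solmark–Orland agreement and 1772.34.65 is covered: preferential rate 21% applies instead.
The additional-duty order on 1772.34.65 targets Karena, not Orland; it does not apply.
Duty = $475,525.05 × 21% = $99,860.26.
Total = $23,597.51 + $2,300.00 + $99,860.26 = $125,757.77.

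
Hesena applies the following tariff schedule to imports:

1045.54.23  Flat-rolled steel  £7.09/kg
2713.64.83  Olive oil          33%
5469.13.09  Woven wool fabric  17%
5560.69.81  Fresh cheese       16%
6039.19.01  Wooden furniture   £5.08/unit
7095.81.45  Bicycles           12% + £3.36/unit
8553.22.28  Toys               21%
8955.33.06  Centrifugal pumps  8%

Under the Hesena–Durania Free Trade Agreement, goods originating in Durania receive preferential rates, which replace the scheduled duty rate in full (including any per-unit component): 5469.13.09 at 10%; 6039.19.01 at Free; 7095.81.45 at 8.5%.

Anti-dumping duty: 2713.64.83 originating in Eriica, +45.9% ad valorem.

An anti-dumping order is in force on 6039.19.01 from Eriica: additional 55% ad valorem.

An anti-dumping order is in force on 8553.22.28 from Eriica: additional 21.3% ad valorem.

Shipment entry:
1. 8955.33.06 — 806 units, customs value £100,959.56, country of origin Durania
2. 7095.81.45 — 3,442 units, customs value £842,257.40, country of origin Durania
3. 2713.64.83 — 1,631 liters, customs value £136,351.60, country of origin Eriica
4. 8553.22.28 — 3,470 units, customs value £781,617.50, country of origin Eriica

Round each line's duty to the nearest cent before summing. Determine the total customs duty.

Line 1 (8955.33.06, Durania, 806 units, £100,959.56):
Base rate for 8955.33.06 is 8%.
Origin Durania is the FTA partner but 8955.33.06 is not on the preference list; base rate stands.
Duty = £100,959.56 × 8% = £8,076.76.
Line 2 (7095.81.45, Durania, 3,442 units, £842,257.40):
Base rate for 7095.81.45 is 12% + £3.36/unit.
Origin Durania qualifies under the Hesena–Durania agreement and 7095.81.45 is covered: preferential rate 8.5% applies instead.
Duty = £842,257.40 × 8.5% = £71,591.88.
Line 3 (2713.64.83, Eriica, 1,631 liters, £136,351.60):
Base rate for 2713.64.83 is 33%.
Additional duty on 2713.64.83 from Eriica: +45.9%. Applied ad valorem rate: 33% + 45.9% = 78.9%.
Duty = £136,351.60 × 78.9% = £107,581.41.
Line 4 (8553.22.28, Eriica, 3,470 units, £781,617.50):
Base rate for 8553.22.28 is 21%.
Additional duty on 8553.22.28 from Eriica: +21.3%. Applied ad valorem rate: 21% + 21.3% = 42.3%.
Duty = £781,617.50 × 42.3% = £330,624.20.
Total = £8,076.76 + £71,591.88 + £107,581.41 + £330,624.20 = £517,874.25.

£517,874.25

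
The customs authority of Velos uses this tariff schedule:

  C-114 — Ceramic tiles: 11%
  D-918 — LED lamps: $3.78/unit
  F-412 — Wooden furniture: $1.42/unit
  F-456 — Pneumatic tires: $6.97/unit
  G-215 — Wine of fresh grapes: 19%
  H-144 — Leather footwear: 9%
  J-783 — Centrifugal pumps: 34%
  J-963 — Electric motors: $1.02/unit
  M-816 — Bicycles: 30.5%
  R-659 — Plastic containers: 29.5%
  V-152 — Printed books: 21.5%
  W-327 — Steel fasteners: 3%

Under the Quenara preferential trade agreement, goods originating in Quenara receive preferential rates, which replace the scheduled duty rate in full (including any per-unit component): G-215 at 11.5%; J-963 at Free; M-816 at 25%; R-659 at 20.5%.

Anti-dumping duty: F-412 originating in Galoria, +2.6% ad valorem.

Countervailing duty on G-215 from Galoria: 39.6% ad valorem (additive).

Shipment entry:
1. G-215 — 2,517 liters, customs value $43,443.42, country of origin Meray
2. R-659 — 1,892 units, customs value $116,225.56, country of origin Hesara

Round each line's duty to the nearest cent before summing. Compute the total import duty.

$42,540.79

Line 1 (G-215, Meray, 2,517 liters, $43,443.42):
Base rate for G-215 is 19%.
G-215 has an FTA preferential rate, but origin Meray is not Quenara; base rate stands.
The additional-duty order on G-215 targets Galoria, not Meray; it does not apply.
Duty = $43,443.42 × 19% = $8,254.25.
Line 2 (R-659, Hesara, 1,892 units, $116,225.56):
Base rate for R-659 is 29.5%.
R-659 has an FTA preferential rate, but origin Hesara is not Quenara; base rate stands.
Duty = $116,225.56 × 29.5% = $34,286.54.
Total = $8,254.25 + $34,286.54 = $42,540.79.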